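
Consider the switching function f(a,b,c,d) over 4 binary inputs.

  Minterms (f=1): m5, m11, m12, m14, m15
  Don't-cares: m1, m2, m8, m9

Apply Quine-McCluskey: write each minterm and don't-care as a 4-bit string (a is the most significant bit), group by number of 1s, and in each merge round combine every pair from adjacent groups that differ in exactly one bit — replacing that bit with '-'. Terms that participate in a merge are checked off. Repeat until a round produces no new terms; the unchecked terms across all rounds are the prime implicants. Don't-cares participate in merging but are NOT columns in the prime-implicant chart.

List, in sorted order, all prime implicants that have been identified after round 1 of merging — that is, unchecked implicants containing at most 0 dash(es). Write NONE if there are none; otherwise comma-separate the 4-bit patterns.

[col 0] 0001*, 0010, 0101*, 1000*, 1001*, 1011*, 1100*, 1110*, 1111*
[col 1] -001, 0-01, 1-00, 1-11, 10-1, 100-, 11-0, 111-
Prime implicants: -001, 0-01, 0010, 1-00, 1-11, 10-1, 100-, 11-0, 111-

0010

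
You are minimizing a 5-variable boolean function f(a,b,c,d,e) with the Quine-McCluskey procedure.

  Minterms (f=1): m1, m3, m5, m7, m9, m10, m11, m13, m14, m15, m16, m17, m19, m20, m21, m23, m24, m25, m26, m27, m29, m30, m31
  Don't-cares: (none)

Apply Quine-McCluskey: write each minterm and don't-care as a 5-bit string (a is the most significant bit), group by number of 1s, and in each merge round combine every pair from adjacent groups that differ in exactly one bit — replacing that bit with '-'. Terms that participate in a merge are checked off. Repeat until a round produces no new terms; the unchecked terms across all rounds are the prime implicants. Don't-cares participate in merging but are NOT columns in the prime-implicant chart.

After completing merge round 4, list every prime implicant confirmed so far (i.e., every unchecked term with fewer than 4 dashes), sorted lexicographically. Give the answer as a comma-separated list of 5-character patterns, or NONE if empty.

-1-1-, 1-00-, 10-0-, 110--

[col 0] 00001*, 00011*, 00101*, 00111*, 01001*, 01010*, 01011*, 01101*, 01110*, 01111*, 10000*, 10001*, 10011*, 10100*, 10101*, 10111*, 11000*, 11001*, 11010*, 11011*, 11101*, 11110*, 11111*
[col 1] -0001*, -0011*, -0101*, -0111*, -1001*, -1010*, -1011*, -1101*, -1110*, -1111*, 0-001*, 0-011*, 0-101*, 0-111*, 00-01*, 00-11*, 000-1*, 001-1*, 01-01*, 01-10*, 01-11*, 010-1*, 0101-*, 011-1*, 0111-*, 1-000*, 1-001*, 1-011*, 1-101*, 1-111*, 10-00*, 10-01*, 10-11*, 100-1*, 1000-*, 101-1*, 1010-*, 11-01*, 11-10*, 11-11*, 110-0*, 110-1*, 1100-*, 1101-*, 111-1*, 1111-*
[col 2] --001*, --011*, --101*, --111*, -0-01*, -0-11*, -00-1*, -01-1*, -1-01*, -1-10*, -1-11*, -10-1*, -101-*, -11-1*, -111-*, 0--01*, 0--11*, 0-0-1*, 0-1-1*, 00--1*, 01--1*, 01-1-*, 1--01*, 1--11*, 1-0-1*, 1-00-, 1-1-1*, 10--1*, 10-0-, 11--1*, 11-1-*, 110--
[col 3] ---01*, ---11*, --0-1*, --1-1*, -0--1*, -1--1*, -1-1-, 0---1*, 1---1*
[col 4] ----1
Prime implicants: ----1, -1-1-, 1-00-, 10-0-, 110--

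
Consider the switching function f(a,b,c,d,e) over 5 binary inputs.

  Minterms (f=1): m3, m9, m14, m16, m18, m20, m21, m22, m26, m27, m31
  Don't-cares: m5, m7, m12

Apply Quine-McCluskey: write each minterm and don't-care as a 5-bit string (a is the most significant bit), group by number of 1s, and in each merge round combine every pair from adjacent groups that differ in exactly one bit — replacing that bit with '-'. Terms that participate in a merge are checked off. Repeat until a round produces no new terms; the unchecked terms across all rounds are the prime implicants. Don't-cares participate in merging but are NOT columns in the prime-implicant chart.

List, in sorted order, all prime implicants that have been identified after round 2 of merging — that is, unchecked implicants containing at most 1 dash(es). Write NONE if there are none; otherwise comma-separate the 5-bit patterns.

-0101, 00-11, 001-1, 01001, 011-0, 1-010, 1010-, 11-11, 1101-

Round 0: 00011✓ 00101✓ 00111✓ 01001 01100✓ 01110✓ 10000✓ 10010✓ 10100✓ 10101✓ 10110✓ 11010✓ 11011✓ 11111✓
Round 1: -0101 00-11 001-1 011-0 1-010 10-00✓ 10-10✓ 100-0✓ 101-0✓ 1010- 11-11 1101-
Round 2: 10--0
PIs = {-0101, 00-11, 001-1, 01001, 011-0, 1-010, 10--0, 1010-, 11-11, 1101-}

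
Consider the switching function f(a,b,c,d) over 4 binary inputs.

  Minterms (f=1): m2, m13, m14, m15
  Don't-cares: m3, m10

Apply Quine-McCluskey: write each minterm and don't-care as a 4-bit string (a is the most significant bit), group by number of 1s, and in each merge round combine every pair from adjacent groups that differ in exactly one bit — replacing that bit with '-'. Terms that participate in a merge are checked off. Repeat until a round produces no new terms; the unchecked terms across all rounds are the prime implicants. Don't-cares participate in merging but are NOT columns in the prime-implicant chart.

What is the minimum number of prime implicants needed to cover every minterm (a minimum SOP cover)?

Round 0: 0010✓ 0011✓ 1010✓ 1101✓ 1110✓ 1111✓
Round 1: -010 001- 1-10 11-1 111-
PIs = {-010, 001-, 1-10, 11-1, 111-}
Coverage chart:
  m2: -010,001-
  m13: 11-1 ←essential
  m14: 1-10,111-
  m15: 11-1,111-
Essential: 11-1
Petrick residual → -010, 1-10
Min cover (3 terms): b'cd' + acd' + abd

3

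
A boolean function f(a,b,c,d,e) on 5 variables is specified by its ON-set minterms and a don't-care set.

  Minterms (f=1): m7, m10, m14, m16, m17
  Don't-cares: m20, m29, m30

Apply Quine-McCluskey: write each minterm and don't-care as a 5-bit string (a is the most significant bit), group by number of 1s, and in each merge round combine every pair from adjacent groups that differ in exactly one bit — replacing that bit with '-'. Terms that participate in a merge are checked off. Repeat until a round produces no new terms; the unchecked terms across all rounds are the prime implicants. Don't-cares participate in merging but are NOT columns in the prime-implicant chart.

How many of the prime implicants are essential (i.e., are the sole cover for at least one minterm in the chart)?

[col 0] 00111, 01010*, 01110*, 10000*, 10001*, 10100*, 11101, 11110*
[col 1] -1110, 01-10, 10-00, 1000-
Prime implicants: -1110, 00111, 01-10, 10-00, 1000-, 11101
PI chart (minterm → PIs covering it):
  7 | 00111  (sole → essential)
  10 | 01-10  (sole → essential)
  14 | -1110,01-10
  16 | 10-00,1000-
  17 | 1000-  (sole → essential)
Essential prime implicants: 00111, 01-10, 1000-

3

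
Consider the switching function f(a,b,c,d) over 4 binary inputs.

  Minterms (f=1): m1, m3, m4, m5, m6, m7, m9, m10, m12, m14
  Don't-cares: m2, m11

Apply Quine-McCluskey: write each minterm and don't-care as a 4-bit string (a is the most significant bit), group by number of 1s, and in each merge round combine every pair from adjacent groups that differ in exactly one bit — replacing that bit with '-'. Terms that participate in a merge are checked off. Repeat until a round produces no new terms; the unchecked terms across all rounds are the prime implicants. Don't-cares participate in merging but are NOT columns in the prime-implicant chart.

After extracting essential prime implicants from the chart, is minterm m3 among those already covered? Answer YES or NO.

YES

Round 0: 0001✓ 0010✓ 0011✓ 0100✓ 0101✓ 0110✓ 0111✓ 1001✓ 1010✓ 1011✓ 1100✓ 1110✓
Round 1: -001✓ -010✓ -011✓ -100✓ -110✓ 0-01✓ 0-10✓ 0-11✓ 00-1✓ 001-✓ 01-0✓ 01-1✓ 010-✓ 011-✓ 1-10✓ 10-1✓ 101-✓ 11-0✓
Round 2: --10 -0-1 -01- -1-0 0--1 0-1- 01--
PIs = {--10, -0-1, -01-, -1-0, 0--1, 0-1-, 01--}
Coverage chart:
  m1: -0-1,0--1
  m3: -0-1,-01-,0--1,0-1-
  m4: -1-0,01--
  m5: 0--1,01--
  m6: --10,-1-0,0-1-,01--
  m7: 0--1,0-1-,01--
  m9: -0-1 ←essential
  m10: --10,-01-
  m12: -1-0 ←essential
  m14: --10,-1-0
Essential: -0-1, -1-0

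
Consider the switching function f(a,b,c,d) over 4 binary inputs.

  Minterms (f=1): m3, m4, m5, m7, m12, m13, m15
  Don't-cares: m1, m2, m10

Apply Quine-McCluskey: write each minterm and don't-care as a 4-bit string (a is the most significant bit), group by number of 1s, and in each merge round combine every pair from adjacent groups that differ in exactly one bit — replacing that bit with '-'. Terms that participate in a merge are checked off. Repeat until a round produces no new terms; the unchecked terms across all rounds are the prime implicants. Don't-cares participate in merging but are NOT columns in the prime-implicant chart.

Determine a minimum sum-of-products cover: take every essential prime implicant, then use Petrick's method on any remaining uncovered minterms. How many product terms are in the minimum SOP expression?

3

size-2^0 implicants → 0001(✓)  0010(✓)  0011(✓)  0100(✓)  0101(✓)  0111(✓)  1010(✓)  1100(✓)  1101(✓)  1111(✓)
size-2^1 implicants → -010  -100(✓)  -101(✓)  -111(✓)  0-01(✓)  0-11(✓)  00-1(✓)  001-  01-1(✓)  010-(✓)  11-1(✓)  110-(✓)
size-2^2 implicants → -1-1  -10-  0--1
Unchecked terms (primes): -010, -1-1, -10-, 0--1, 001-
Minterm coverage:
  m3 ⊆ 0--1,001-
  m4 ⊆ -10- [E]
  m5 ⊆ -1-1,-10-,0--1
  m7 ⊆ -1-1,0--1
  m12 ⊆ -10- [E]
  m13 ⊆ -1-1,-10-
  m15 ⊆ -1-1 [E]
E = {-1-1, -10-}
Petrick residual → 0--1
Cover = bd + bc' + a'd  |cover|=3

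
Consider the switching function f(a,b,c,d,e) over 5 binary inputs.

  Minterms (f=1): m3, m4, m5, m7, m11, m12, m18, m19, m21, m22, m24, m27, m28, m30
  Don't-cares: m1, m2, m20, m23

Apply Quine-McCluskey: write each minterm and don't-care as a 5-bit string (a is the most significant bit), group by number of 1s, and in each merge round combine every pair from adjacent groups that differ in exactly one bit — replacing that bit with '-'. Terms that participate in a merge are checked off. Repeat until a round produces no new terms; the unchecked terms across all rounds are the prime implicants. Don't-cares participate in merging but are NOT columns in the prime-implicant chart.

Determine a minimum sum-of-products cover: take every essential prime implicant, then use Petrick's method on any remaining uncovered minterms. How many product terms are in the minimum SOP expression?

Round 0: 00001✓ 00010✓ 00011✓ 00100✓ 00101✓ 00111✓ 01011✓ 01100✓ 10010✓ 10011✓ 10100✓ 10101✓ 10110✓ 10111✓ 11000✓ 11011✓ 11100✓ 11110✓
Round 1: -0010✓ -0011✓ -0100✓ -0101✓ -0111✓ -1011✓ -1100✓ 0-011✓ 0-100✓ 00-01✓ 00-11✓ 000-1✓ 0001-✓ 001-1✓ 0010-✓ 1-011✓ 1-100✓ 1-110✓ 10-10✓ 10-11✓ 1001-✓ 101-0✓ 101-1✓ 1010-✓ 1011-✓ 11-00 111-0✓
Round 2: --011 --100 -0-11 -001- -01-1 -010- 00--1 1-1-0 10-1- 101--
PIs = {--011, --100, -0-11, -001-, -01-1, -010-, 00--1, 1-1-0, 10-1-, 101--, 11-00}
Coverage chart:
  m3: --011,-0-11,-001-,00--1
  m4: --100,-010-
  m5: -01-1,-010-,00--1
  m7: -0-11,-01-1,00--1
  m11: --011 ←essential
  m12: --100 ←essential
  m18: -001-,10-1-
  m19: --011,-0-11,-001-,10-1-
  m21: -01-1,-010-,101--
  m22: 1-1-0,10-1-,101--
  m24: 11-00 ←essential
  m27: --011 ←essential
  m28: --100,1-1-0,11-00
  m30: 1-1-0 ←essential
Essential: --011, --100, 1-1-0, 11-00
Petrick residual → -001-, -01-1
Min cover (6 terms): c'de + cd'e' + b'c'd + b'ce + ace' + abd'e'

6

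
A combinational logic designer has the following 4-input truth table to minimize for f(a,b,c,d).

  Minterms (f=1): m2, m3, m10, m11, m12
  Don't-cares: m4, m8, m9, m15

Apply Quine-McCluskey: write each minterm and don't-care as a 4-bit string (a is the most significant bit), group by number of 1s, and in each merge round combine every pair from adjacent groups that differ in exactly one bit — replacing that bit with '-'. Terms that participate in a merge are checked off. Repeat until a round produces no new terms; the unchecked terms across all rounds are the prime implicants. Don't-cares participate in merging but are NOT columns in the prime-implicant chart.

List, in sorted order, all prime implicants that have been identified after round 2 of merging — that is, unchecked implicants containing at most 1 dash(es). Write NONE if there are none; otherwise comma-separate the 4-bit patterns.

-100, 1-00, 1-11

[col 0] 0010*, 0011*, 0100*, 1000*, 1001*, 1010*, 1011*, 1100*, 1111*
[col 1] -010*, -011*, -100, 001-*, 1-00, 1-11, 10-0*, 10-1*, 100-*, 101-*
[col 2] -01-, 10--
Prime implicants: -01-, -100, 1-00, 1-11, 10--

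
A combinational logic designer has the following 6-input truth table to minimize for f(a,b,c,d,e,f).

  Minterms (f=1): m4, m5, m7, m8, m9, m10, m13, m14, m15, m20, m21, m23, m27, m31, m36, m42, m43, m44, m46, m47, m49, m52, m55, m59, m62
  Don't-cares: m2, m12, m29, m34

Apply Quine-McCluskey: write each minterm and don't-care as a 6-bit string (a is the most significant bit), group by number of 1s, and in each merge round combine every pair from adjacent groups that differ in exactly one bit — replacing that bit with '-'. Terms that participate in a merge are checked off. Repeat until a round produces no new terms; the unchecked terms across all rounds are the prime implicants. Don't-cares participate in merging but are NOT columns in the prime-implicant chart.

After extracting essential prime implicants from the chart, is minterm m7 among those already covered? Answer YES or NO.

YES

Round 0: 000010✓ 000100✓ 000101✓ 000111✓ 001000✓ 001001✓ 001010✓ 001100✓ 001101✓ 001110✓ 001111✓ 010100✓ 010101✓ 010111✓ 011011✓ 011101✓ 011111✓ 100010✓ 100100✓ 101010✓ 101011✓ 101100✓ 101110✓ 101111✓ 110001 110100✓ 110111✓ 111011✓ 111110✓
Round 1: -00010✓ -00100✓ -01010✓ -01100✓ -01110✓ -01111✓ -10100✓ -10111 -11011 0-0100✓ 0-0101✓ 0-0111✓ 0-1101✓ 0-1111✓ 00-010✓ 00-100✓ 00-101✓ 00-111✓ 0001-1✓ 00010-✓ 001-00✓ 001-01✓ 001-10✓ 0010-0✓ 00100-✓ 0011-0✓ 0011-1✓ 00110-✓ 00111-✓ 01-101✓ 01-111✓ 0101-1✓ 01010-✓ 011-11 0111-1✓ 1-0100✓ 1-1011 1-1110 10-010✓ 10-100✓ 101-10✓ 101-11✓ 10101-✓ 1011-0✓ 10111-✓
Round 2: --0100 -0-010 -0-100 -01-10 -011-0 -0111- 0--101✓ 0--111✓ 0-01-1✓ 0-010- 0-11-1✓ 00-1-1✓ 00-10- 001--0 001-0- 0011-- 01-1-1✓ 101-1-
Round 3: 0--1-1
PIs = {--0100, -0-010, -0-100, -01-10, -011-0, -0111-, -10111, -11011, 0--1-1, 0-010-, 00-10-, 001--0, 001-0-, 0011--, 011-11, 1-1011, 1-1110, 101-1-, 110001}
Coverage chart:
  m4: --0100,-0-100,0-010-,00-10-
  m5: 0--1-1,0-010-,00-10-
  m7: 0--1-1 ←essential
  m8: 001--0,001-0-
  m9: 001-0- ←essential
  m10: -0-010,-01-10,001--0
  m13: 0--1-1,00-10-,001-0-,0011--
  m14: -01-10,-011-0,-0111-,001--0,0011--
  m15: -0111-,0--1-1,0011--
  m20: --0100,0-010-
  m21: 0--1-1,0-010-
  m23: -10111,0--1-1
  m27: -11011,011-11
  m31: 0--1-1,011-11
  m36: --0100,-0-100
  m42: -0-010,-01-10,101-1-
  m43: 1-1011,101-1-
  m44: -0-100,-011-0
  m46: -01-10,-011-0,-0111-,1-1110,101-1-
  m47: -0111-,101-1-
  m49: 110001 ←essential
  m52: --0100 ←essential
  m55: -10111 ←essential
  m59: -11011,1-1011
  m62: 1-1110 ←essential
Essential: --0100, -10111, 0--1-1, 001-0-, 1-1110, 110001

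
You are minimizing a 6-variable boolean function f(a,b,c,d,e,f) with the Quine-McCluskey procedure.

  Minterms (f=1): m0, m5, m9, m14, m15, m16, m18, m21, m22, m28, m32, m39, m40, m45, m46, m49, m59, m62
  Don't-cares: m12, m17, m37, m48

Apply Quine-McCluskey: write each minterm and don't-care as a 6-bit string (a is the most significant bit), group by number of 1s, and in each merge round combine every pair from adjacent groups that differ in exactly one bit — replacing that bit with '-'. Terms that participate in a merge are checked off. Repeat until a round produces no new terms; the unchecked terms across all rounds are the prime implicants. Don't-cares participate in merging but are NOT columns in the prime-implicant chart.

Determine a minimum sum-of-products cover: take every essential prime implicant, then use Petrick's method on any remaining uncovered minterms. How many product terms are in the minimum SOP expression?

12

[col 0] 000000*, 000101*, 001001, 001100*, 001110*, 001111*, 010000*, 010001*, 010010*, 010101*, 010110*, 011100*, 100000*, 100101*, 100111*, 101000*, 101101*, 101110*, 110000*, 110001*, 111011, 111110*
[col 1] -00000*, -00101, -01110, -10000*, -10001*, 0-0000*, 0-0101, 0-1100, 0011-0, 00111-, 010-01, 010-10, 0100-0, 01000-*, 1-0000*, 1-1110, 10-000, 10-101, 1001-1, 11000-*
[col 2] --0000, -1000-
Prime implicants: --0000, -00101, -01110, -1000-, 0-0101, 0-1100, 001001, 0011-0, 00111-, 010-01, 010-10, 0100-0, 1-1110, 10-000, 10-101, 1001-1, 111011
PI chart (minterm → PIs covering it):
  0 | --0000  (sole → essential)
  5 | -00101,0-0101
  9 | 001001  (sole → essential)
  14 | -01110,0011-0,00111-
  15 | 00111-  (sole → essential)
  16 | --0000,-1000-,0100-0
  18 | 010-10,0100-0
  21 | 0-0101,010-01
  22 | 010-10  (sole → essential)
  28 | 0-1100  (sole → essential)
  32 | --0000,10-000
  39 | 1001-1  (sole → essential)
  40 | 10-000  (sole → essential)
  45 | 10-101  (sole → essential)
  46 | -01110,1-1110
  49 | -1000-  (sole → essential)
  59 | 111011  (sole → essential)
  62 | 1-1110  (sole → essential)
Essential prime implicants: --0000, -1000-, 0-1100, 001001, 00111-, 010-10, 1-1110, 10-000, 10-101, 1001-1, 111011
Petrick residual → 0-0101
Minimum SOP uses 12 PIs: c'd'e'f' + bc'd'e' + a'c'de'f + a'cde'f' + a'b'cd'e'f + a'b'cde + a'bc'ef' + acdef' + ab'd'e'f' + ab'de'f + ab'c'df + abcd'ef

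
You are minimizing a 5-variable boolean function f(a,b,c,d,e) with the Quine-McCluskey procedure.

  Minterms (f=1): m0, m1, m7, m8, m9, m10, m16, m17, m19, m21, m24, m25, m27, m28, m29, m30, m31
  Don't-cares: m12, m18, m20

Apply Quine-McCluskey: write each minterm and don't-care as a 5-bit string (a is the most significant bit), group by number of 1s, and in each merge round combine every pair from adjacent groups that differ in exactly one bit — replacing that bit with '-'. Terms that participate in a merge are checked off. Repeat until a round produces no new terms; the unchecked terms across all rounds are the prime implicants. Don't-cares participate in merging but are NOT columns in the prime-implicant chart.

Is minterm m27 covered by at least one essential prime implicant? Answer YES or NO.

NO

Round 0: 00000✓ 00001✓ 00111 01000✓ 01001✓ 01010✓ 01100✓ 10000✓ 10001✓ 10010✓ 10011✓ 10100✓ 10101✓ 11000✓ 11001✓ 11011✓ 11100✓ 11101✓ 11110✓ 11111✓
Round 1: -0000✓ -0001✓ -1000✓ -1001✓ -1100✓ 0-000✓ 0-001✓ 0000-✓ 01-00✓ 010-0 0100-✓ 1-000✓ 1-001✓ 1-011✓ 1-100✓ 1-101✓ 10-00✓ 10-01✓ 100-0✓ 100-1✓ 1000-✓ 1001-✓ 1010-✓ 11-00✓ 11-01✓ 11-11✓ 110-1✓ 1100-✓ 111-0✓ 111-1✓ 1110-✓ 1111-✓
Round 2: --000✓ --001✓ -000-✓ -1-00 -100-✓ 0-00-✓ 1--00✓ 1--01✓ 1-0-1 1-00-✓ 1-10-✓ 10-0-✓ 100-- 11--1 11-0-✓ 111--
Round 3: --00- 1--0-
PIs = {--00-, -1-00, 00111, 010-0, 1--0-, 1-0-1, 100--, 11--1, 111--}
Coverage chart:
  m0: --00- ←essential
  m1: --00- ←essential
  m7: 00111 ←essential
  m8: --00-,-1-00,010-0
  m9: --00- ←essential
  m10: 010-0 ←essential
  m16: --00-,1--0-,100--
  m17: --00-,1--0-,1-0-1,100--
  m19: 1-0-1,100--
  m21: 1--0- ←essential
  m24: --00-,-1-00,1--0-
  m25: --00-,1--0-,1-0-1,11--1
  m27: 1-0-1,11--1
  m28: -1-00,1--0-,111--
  m29: 1--0-,11--1,111--
  m30: 111-- ←essential
  m31: 11--1,111--
Essential: --00-, 00111, 010-0, 1--0-, 111--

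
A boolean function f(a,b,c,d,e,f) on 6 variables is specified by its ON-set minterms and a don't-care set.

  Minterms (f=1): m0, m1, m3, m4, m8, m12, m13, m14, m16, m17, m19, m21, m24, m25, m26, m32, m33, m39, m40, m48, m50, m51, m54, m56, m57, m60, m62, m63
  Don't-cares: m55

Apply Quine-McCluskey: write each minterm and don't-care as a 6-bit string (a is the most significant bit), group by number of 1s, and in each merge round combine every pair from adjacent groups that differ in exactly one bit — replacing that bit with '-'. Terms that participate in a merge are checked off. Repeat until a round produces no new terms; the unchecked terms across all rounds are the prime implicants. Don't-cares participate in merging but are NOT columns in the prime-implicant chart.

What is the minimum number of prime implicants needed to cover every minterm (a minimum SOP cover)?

[col 0] 000000*, 000001*, 000011*, 000100*, 001000*, 001100*, 001101*, 001110*, 010000*, 010001*, 010011*, 010101*, 011000*, 011001*, 011010*, 100000*, 100001*, 100111*, 101000*, 110000*, 110010*, 110011*, 110110*, 110111*, 111000*, 111001*, 111100*, 111110*, 111111*
[col 1] -00000*, -00001*, -01000*, -10000*, -10011, -11000*, -11001*, 0-0000*, 0-0001*, 0-0011*, 0-1000*, 00-000*, 00-100*, 000-00*, 0000-1*, 00000-*, 001-00*, 0011-0, 00110-, 01-000*, 01-001*, 010-01, 0100-1*, 01000-*, 0110-0, 01100-*, 1-0000*, 1-0111, 1-1000*, 10-000*, 10000-*, 11-000*, 11-110*, 11-111*, 110-10*, 110-11*, 1100-0, 11001-*, 11011-*, 111-00, 11100-*, 1111-0, 11111-*
[col 2] --0000*, --1000*, -0-000*, -0000-, -1-000*, -1100-, 0--000*, 0-00-1, 0-000-, 00--00, 01-00-, 1--000*, 11-11-, 110-1-
[col 3] ---000
Prime implicants: ---000, -0000-, -10011, -1100-, 0-00-1, 0-000-, 00--00, 0011-0, 00110-, 01-00-, 010-01, 0110-0, 1-0111, 11-11-, 110-1-, 1100-0, 111-00, 1111-0
PI chart (minterm → PIs covering it):
  0 | ---000,-0000-,0-000-,00--00
  1 | -0000-,0-00-1,0-000-
  3 | 0-00-1  (sole → essential)
  4 | 00--00  (sole → essential)
  8 | ---000,00--00
  12 | 00--00,0011-0,00110-
  13 | 00110-  (sole → essential)
  14 | 0011-0  (sole → essential)
  16 | ---000,0-000-,01-00-
  17 | 0-00-1,0-000-,01-00-,010-01
  19 | -10011,0-00-1
  21 | 010-01  (sole → essential)
  24 | ---000,-1100-,01-00-,0110-0
  25 | -1100-,01-00-
  26 | 0110-0  (sole → essential)
  32 | ---000,-0000-
  33 | -0000-  (sole → essential)
  39 | 1-0111  (sole → essential)
  40 | ---000  (sole → essential)
  48 | ---000,1100-0
  50 | 110-1-,1100-0
  51 | -10011,110-1-
  54 | 11-11-,110-1-
  56 | ---000,-1100-,111-00
  57 | -1100-  (sole → essential)
  60 | 111-00,1111-0
  62 | 11-11-,1111-0
  63 | 11-11-  (sole → essential)
Essential prime implicants: ---000, -0000-, -1100-, 0-00-1, 00--00, 0011-0, 00110-, 010-01, 0110-0, 1-0111, 11-11-
Petrick residual → 110-1-, 111-00
Minimum SOP uses 13 PIs: d'e'f' + b'c'd'e' + bcd'e' + a'c'd'f + a'b'e'f' + a'b'cdf' + a'b'cde' + a'bc'e'f + a'bcd'f' + ac'def + abde + abc'e + abce'f'

13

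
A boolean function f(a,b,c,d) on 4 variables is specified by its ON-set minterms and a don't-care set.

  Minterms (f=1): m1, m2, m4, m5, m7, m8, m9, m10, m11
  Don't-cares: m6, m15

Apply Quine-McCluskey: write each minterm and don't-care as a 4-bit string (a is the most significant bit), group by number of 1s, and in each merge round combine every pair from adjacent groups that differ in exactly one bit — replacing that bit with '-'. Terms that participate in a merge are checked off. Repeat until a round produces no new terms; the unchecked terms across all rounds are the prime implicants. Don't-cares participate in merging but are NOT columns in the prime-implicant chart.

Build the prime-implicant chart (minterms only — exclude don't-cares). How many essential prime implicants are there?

2

Round 0: 0001✓ 0010✓ 0100✓ 0101✓ 0110✓ 0111✓ 1000✓ 1001✓ 1010✓ 1011✓ 1111✓
Round 1: -001 -010 -111 0-01 0-10 01-0✓ 01-1✓ 010-✓ 011-✓ 1-11 10-0✓ 10-1✓ 100-✓ 101-✓
Round 2: 01-- 10--
PIs = {-001, -010, -111, 0-01, 0-10, 01--, 1-11, 10--}
Coverage chart:
  m1: -001,0-01
  m2: -010,0-10
  m4: 01-- ←essential
  m5: 0-01,01--
  m7: -111,01--
  m8: 10-- ←essential
  m9: -001,10--
  m10: -010,10--
  m11: 1-11,10--
Essential: 01--, 10--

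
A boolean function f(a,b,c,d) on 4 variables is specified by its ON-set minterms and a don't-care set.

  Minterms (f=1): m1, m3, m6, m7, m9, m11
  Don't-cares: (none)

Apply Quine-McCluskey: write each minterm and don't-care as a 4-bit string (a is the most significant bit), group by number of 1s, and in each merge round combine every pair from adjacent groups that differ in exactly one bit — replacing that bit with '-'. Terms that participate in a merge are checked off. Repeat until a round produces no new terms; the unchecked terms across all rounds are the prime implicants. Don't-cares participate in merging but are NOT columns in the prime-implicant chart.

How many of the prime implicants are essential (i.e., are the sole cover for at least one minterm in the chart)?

size-2^0 implicants → 0001(✓)  0011(✓)  0110(✓)  0111(✓)  1001(✓)  1011(✓)
size-2^1 implicants → -001(✓)  -011(✓)  0-11  00-1(✓)  011-  10-1(✓)
size-2^2 implicants → -0-1
Unchecked terms (primes): -0-1, 0-11, 011-
Minterm coverage:
  m1 ⊆ -0-1 [E]
  m3 ⊆ -0-1,0-11
  m6 ⊆ 011- [E]
  m7 ⊆ 0-11,011-
  m9 ⊆ -0-1 [E]
  m11 ⊆ -0-1 [E]
E = {-0-1, 011-}

2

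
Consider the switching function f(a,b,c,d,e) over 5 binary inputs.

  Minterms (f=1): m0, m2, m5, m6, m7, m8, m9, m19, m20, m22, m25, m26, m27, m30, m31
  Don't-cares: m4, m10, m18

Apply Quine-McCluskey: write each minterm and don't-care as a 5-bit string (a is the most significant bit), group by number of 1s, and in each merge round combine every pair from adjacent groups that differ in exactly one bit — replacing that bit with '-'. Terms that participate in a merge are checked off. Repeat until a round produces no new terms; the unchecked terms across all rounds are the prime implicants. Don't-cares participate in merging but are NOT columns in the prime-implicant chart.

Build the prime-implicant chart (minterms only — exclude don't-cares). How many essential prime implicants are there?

Round 0: 00000✓ 00010✓ 00100✓ 00101✓ 00110✓ 00111✓ 01000✓ 01001✓ 01010✓ 10010✓ 10011✓ 10100✓ 10110✓ 11001✓ 11010✓ 11011✓ 11110✓ 11111✓
Round 1: -0010✓ -0100✓ -0110✓ -1001 -1010✓ 0-000✓ 0-010✓ 00-00✓ 00-10✓ 000-0✓ 001-0✓ 001-1✓ 0010-✓ 0011-✓ 010-0✓ 0100- 1-010✓ 1-011✓ 1-110✓ 10-10✓ 1001-✓ 101-0✓ 11-10✓ 11-11✓ 110-1 1101-✓ 1111-✓
Round 2: --010 -0-10 -01-0 0-0-0 00--0 001-- 1--10 1-01- 11-1-
PIs = {--010, -0-10, -01-0, -1001, 0-0-0, 00--0, 001--, 0100-, 1--10, 1-01-, 11-1-, 110-1}
Coverage chart:
  m0: 0-0-0,00--0
  m2: --010,-0-10,0-0-0,00--0
  m5: 001-- ←essential
  m6: -0-10,-01-0,00--0,001--
  m7: 001-- ←essential
  m8: 0-0-0,0100-
  m9: -1001,0100-
  m19: 1-01- ←essential
  m20: -01-0 ←essential
  m22: -0-10,-01-0,1--10
  m25: -1001,110-1
  m26: --010,1--10,1-01-,11-1-
  m27: 1-01-,11-1-,110-1
  m30: 1--10,11-1-
  m31: 11-1- ←essential
Essential: -01-0, 001--, 1-01-, 11-1-

4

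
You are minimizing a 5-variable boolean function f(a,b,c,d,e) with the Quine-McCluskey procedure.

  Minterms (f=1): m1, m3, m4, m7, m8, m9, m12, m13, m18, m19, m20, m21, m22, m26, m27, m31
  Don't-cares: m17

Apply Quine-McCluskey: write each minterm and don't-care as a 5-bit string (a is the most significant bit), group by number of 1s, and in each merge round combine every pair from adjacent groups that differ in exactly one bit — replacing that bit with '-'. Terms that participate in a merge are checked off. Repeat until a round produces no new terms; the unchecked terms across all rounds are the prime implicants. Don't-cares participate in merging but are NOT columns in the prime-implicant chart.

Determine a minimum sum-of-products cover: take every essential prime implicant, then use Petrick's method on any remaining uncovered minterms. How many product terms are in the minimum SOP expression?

size-2^0 implicants → 00001(✓)  00011(✓)  00100(✓)  00111(✓)  01000(✓)  01001(✓)  01100(✓)  01101(✓)  10001(✓)  10010(✓)  10011(✓)  10100(✓)  10101(✓)  10110(✓)  11010(✓)  11011(✓)  11111(✓)
size-2^1 implicants → -0001(✓)  -0011(✓)  -0100  0-001  0-100  00-11  000-1(✓)  01-00(✓)  01-01(✓)  0100-(✓)  0110-(✓)  1-010(✓)  1-011(✓)  10-01  10-10  100-1(✓)  1001-(✓)  101-0  1010-  11-11  1101-(✓)
size-2^2 implicants → -00-1  01-0-  1-01-
Unchecked terms (primes): -00-1, -0100, 0-001, 0-100, 00-11, 01-0-, 1-01-, 10-01, 10-10, 101-0, 1010-, 11-11
Minterm coverage:
  m1 ⊆ -00-1,0-001
  m3 ⊆ -00-1,00-11
  m4 ⊆ -0100,0-100
  m7 ⊆ 00-11 [E]
  m8 ⊆ 01-0- [E]
  m9 ⊆ 0-001,01-0-
  m12 ⊆ 0-100,01-0-
  m13 ⊆ 01-0- [E]
  m18 ⊆ 1-01-,10-10
  m19 ⊆ -00-1,1-01-
  m20 ⊆ -0100,101-0,1010-
  m21 ⊆ 10-01,1010-
  m22 ⊆ 10-10,101-0
  m26 ⊆ 1-01- [E]
  m27 ⊆ 1-01-,11-11
  m31 ⊆ 11-11 [E]
E = {00-11, 01-0-, 1-01-, 11-11}
Petrick residual → -00-1, -0100, 10-01, 10-10
Cover = b'c'e + b'cd'e' + a'b'de + a'bd' + ac'd + ab'd'e + ab'de' + abde  |cover|=8

8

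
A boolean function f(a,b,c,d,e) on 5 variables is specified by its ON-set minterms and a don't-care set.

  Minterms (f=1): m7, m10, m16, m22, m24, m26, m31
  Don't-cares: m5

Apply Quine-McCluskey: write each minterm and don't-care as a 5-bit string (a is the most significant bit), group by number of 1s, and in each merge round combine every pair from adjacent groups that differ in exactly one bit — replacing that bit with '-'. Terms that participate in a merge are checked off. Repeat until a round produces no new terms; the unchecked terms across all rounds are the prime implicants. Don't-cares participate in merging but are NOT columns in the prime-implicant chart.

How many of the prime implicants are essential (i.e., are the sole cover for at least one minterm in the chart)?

5

[col 0] 00101*, 00111*, 01010*, 10000*, 10110, 11000*, 11010*, 11111
[col 1] -1010, 001-1, 1-000, 110-0
Prime implicants: -1010, 001-1, 1-000, 10110, 110-0, 11111
PI chart (minterm → PIs covering it):
  7 | 001-1  (sole → essential)
  10 | -1010  (sole → essential)
  16 | 1-000  (sole → essential)
  22 | 10110  (sole → essential)
  24 | 1-000,110-0
  26 | -1010,110-0
  31 | 11111  (sole → essential)
Essential prime implicants: -1010, 001-1, 1-000, 10110, 11111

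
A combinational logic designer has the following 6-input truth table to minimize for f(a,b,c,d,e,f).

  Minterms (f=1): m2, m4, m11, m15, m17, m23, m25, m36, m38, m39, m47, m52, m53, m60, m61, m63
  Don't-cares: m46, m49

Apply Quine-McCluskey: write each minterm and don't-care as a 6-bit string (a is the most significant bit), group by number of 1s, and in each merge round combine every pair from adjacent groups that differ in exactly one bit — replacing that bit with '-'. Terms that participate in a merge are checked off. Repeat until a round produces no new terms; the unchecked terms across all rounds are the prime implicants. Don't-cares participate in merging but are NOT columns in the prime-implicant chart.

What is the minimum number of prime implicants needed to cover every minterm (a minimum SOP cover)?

8

size-2^0 implicants → 000010  000100(✓)  001011(✓)  001111(✓)  010001(✓)  010111  011001(✓)  100100(✓)  100110(✓)  100111(✓)  101110(✓)  101111(✓)  110001(✓)  110100(✓)  110101(✓)  111100(✓)  111101(✓)  111111(✓)
size-2^1 implicants → -00100  -01111  -10001  001-11  01-001  1-0100  1-1111  10-110(✓)  10-111(✓)  1001-0  10011-(✓)  10111-(✓)  11-100(✓)  11-101(✓)  110-01  11010-(✓)  1111-1  11110-(✓)
size-2^2 implicants → 10-11-  11-10-
Unchecked terms (primes): -00100, -01111, -10001, 000010, 001-11, 01-001, 010111, 1-0100, 1-1111, 10-11-, 1001-0, 11-10-, 110-01, 1111-1
Minterm coverage:
  m2 ⊆ 000010 [E]
  m4 ⊆ -00100 [E]
  m11 ⊆ 001-11 [E]
  m15 ⊆ -01111,001-11
  m17 ⊆ -10001,01-001
  m23 ⊆ 010111 [E]
  m25 ⊆ 01-001 [E]
  m36 ⊆ -00100,1-0100,1001-0
  m38 ⊆ 10-11-,1001-0
  m39 ⊆ 10-11- [E]
  m47 ⊆ -01111,1-1111,10-11-
  m52 ⊆ 1-0100,11-10-
  m53 ⊆ 11-10-,110-01
  m60 ⊆ 11-10- [E]
  m61 ⊆ 11-10-,1111-1
  m63 ⊆ 1-1111,1111-1
E = {-00100, 000010, 001-11, 01-001, 010111, 10-11-, 11-10-}
Petrick residual → 1-1111
Cover = b'c'de'f' + a'b'c'd'ef' + a'b'cef + a'bd'e'f + a'bc'def + acdef + ab'de + abde'  |cover|=8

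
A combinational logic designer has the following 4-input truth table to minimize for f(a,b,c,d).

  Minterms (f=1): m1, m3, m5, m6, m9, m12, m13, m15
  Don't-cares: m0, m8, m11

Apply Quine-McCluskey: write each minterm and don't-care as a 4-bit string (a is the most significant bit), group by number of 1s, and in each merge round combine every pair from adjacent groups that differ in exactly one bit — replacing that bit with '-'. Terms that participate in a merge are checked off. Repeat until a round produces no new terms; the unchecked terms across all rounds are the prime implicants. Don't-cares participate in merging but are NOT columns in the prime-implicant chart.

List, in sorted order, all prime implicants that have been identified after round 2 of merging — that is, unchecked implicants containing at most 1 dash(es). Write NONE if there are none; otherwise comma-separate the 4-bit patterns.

Round 0: 0000✓ 0001✓ 0011✓ 0101✓ 0110 1000✓ 1001✓ 1011✓ 1100✓ 1101✓ 1111✓
Round 1: -000✓ -001✓ -011✓ -101✓ 0-01✓ 00-1✓ 000-✓ 1-00✓ 1-01✓ 1-11✓ 10-1✓ 100-✓ 11-1✓ 110-✓
Round 2: --01 -0-1 -00- 1--1 1-0-
PIs = {--01, -0-1, -00-, 0110, 1--1, 1-0-}

0110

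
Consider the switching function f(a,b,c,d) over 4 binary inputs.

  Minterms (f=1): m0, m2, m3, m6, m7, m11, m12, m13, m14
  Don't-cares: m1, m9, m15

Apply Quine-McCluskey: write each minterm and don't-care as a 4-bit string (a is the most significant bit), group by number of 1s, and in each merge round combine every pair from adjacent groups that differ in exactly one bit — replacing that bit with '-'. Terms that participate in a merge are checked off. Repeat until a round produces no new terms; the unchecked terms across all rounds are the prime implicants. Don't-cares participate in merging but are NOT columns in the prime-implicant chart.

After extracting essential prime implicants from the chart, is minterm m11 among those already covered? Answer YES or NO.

NO

[col 0] 0000*, 0001*, 0010*, 0011*, 0110*, 0111*, 1001*, 1011*, 1100*, 1101*, 1110*, 1111*
[col 1] -001*, -011*, -110*, -111*, 0-10*, 0-11*, 00-0*, 00-1*, 000-*, 001-*, 011-*, 1-01*, 1-11*, 10-1*, 11-0*, 11-1*, 110-*, 111-*
[col 2] --11, -0-1, -11-, 0-1-, 00--, 1--1, 11--
Prime implicants: --11, -0-1, -11-, 0-1-, 00--, 1--1, 11--
PI chart (minterm → PIs covering it):
  0 | 00--  (sole → essential)
  2 | 0-1-,00--
  3 | --11,-0-1,0-1-,00--
  6 | -11-,0-1-
  7 | --11,-11-,0-1-
  11 | --11,-0-1,1--1
  12 | 11--  (sole → essential)
  13 | 1--1,11--
  14 | -11-,11--
Essential prime implicants: 00--, 11--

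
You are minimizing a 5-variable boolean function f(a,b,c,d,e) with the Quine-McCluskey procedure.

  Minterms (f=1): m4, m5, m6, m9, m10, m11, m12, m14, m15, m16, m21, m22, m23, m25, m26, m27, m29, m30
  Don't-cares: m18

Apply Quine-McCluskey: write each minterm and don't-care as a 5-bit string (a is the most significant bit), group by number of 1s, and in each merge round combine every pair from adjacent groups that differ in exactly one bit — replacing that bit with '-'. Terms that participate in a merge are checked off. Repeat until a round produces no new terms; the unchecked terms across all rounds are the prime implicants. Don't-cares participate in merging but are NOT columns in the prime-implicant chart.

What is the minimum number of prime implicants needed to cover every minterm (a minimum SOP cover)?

[col 0] 00100*, 00101*, 00110*, 01001*, 01010*, 01011*, 01100*, 01110*, 01111*, 10000*, 10010*, 10101*, 10110*, 10111*, 11001*, 11010*, 11011*, 11101*, 11110*
[col 1] -0101, -0110*, -1001*, -1010*, -1011*, -1110*, 0-100*, 0-110*, 001-0*, 0010-, 01-10*, 01-11*, 010-1*, 0101-*, 011-0*, 0111-*, 1-010*, 1-101, 1-110*, 10-10*, 100-0, 101-1, 1011-, 11-01, 11-10*, 110-1*, 1101-*
[col 2] --110, -1-10, -10-1, -101-, 0-1-0, 01-1-, 1--10
Prime implicants: --110, -0101, -1-10, -10-1, -101-, 0-1-0, 0010-, 01-1-, 1--10, 1-101, 100-0, 101-1, 1011-, 11-01
PI chart (minterm → PIs covering it):
  4 | 0-1-0,0010-
  5 | -0101,0010-
  6 | --110,0-1-0
  9 | -10-1  (sole → essential)
  10 | -1-10,-101-,01-1-
  11 | -10-1,-101-,01-1-
  12 | 0-1-0  (sole → essential)
  14 | --110,-1-10,0-1-0,01-1-
  15 | 01-1-  (sole → essential)
  16 | 100-0  (sole → essential)
  21 | -0101,1-101,101-1
  22 | --110,1--10,1011-
  23 | 101-1,1011-
  25 | -10-1,11-01
  26 | -1-10,-101-,1--10
  27 | -10-1,-101-
  29 | 1-101,11-01
  30 | --110,-1-10,1--10
Essential prime implicants: -10-1, 0-1-0, 01-1-, 100-0
Petrick residual → -0101, -1-10, 1-101, 1011-
Minimum SOP uses 8 PIs: b'cd'e + bde' + bc'e + a'ce' + a'bd + acd'e + ab'c'e' + ab'cd

8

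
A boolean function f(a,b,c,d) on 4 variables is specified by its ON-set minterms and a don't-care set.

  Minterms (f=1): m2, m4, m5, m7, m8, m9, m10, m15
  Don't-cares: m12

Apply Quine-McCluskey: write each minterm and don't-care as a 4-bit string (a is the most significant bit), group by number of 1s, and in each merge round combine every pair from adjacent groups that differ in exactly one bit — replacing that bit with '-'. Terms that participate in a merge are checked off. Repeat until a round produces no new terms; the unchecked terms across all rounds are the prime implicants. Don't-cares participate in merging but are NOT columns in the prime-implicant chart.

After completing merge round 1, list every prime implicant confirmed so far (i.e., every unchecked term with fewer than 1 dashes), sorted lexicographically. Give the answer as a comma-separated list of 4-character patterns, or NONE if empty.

[col 0] 0010*, 0100*, 0101*, 0111*, 1000*, 1001*, 1010*, 1100*, 1111*
[col 1] -010, -100, -111, 01-1, 010-, 1-00, 10-0, 100-
Prime implicants: -010, -100, -111, 01-1, 010-, 1-00, 10-0, 100-

NONE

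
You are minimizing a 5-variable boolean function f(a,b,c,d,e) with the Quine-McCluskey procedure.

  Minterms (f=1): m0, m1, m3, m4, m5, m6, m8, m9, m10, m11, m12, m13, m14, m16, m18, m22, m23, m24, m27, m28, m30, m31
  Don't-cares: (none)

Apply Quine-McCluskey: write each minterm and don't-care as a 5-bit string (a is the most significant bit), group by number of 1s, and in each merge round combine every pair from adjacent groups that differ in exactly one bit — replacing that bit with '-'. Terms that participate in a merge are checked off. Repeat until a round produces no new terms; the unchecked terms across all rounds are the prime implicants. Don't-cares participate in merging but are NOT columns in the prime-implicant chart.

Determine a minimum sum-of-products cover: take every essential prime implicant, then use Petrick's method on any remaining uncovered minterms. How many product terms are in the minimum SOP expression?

[col 0] 00000*, 00001*, 00011*, 00100*, 00101*, 00110*, 01000*, 01001*, 01010*, 01011*, 01100*, 01101*, 01110*, 10000*, 10010*, 10110*, 10111*, 11000*, 11011*, 11100*, 11110*, 11111*
[col 1] -0000*, -0110*, -1000*, -1011, -1100*, -1110*, 0-000*, 0-001*, 0-011*, 0-100*, 0-101*, 0-110*, 00-00*, 00-01*, 000-1*, 0000-*, 001-0*, 0010-*, 01-00*, 01-01*, 01-10*, 010-0*, 010-1*, 0100-*, 0101-*, 011-0*, 0110-*, 1-000*, 1-110*, 1-111*, 10-10, 100-0, 1011-*, 11-00*, 11-11, 111-0*, 1111-*
[col 2] --000, --110, -1-00, -11-0, 0--00*, 0--01*, 0-0-1, 0-00-*, 0-1-0, 0-10-*, 00-0-*, 01--0, 01-0-*, 010--, 1-11-
[col 3] 0--0-
Prime implicants: --000, --110, -1-00, -1011, -11-0, 0--0-, 0-0-1, 0-1-0, 01--0, 010--, 1-11-, 10-10, 100-0, 11-11
PI chart (minterm → PIs covering it):
  0 | --000,0--0-
  1 | 0--0-,0-0-1
  3 | 0-0-1  (sole → essential)
  4 | 0--0-,0-1-0
  5 | 0--0-  (sole → essential)
  6 | --110,0-1-0
  8 | --000,-1-00,0--0-,01--0,010--
  9 | 0--0-,0-0-1,010--
  10 | 01--0,010--
  11 | -1011,0-0-1,010--
  12 | -1-00,-11-0,0--0-,0-1-0,01--0
  13 | 0--0-  (sole → essential)
  14 | --110,-11-0,0-1-0,01--0
  16 | --000,100-0
  18 | 10-10,100-0
  22 | --110,1-11-,10-10
  23 | 1-11-  (sole → essential)
  24 | --000,-1-00
  27 | -1011,11-11
  28 | -1-00,-11-0
  30 | --110,-11-0,1-11-
  31 | 1-11-,11-11
Essential prime implicants: 0--0-, 0-0-1, 1-11-
Petrick residual → --110, -1-00, -1011, 01--0, 100-0
Minimum SOP uses 8 PIs: cde' + bd'e' + bc'de + a'd' + a'c'e + a'be' + acd + ab'c'e'

8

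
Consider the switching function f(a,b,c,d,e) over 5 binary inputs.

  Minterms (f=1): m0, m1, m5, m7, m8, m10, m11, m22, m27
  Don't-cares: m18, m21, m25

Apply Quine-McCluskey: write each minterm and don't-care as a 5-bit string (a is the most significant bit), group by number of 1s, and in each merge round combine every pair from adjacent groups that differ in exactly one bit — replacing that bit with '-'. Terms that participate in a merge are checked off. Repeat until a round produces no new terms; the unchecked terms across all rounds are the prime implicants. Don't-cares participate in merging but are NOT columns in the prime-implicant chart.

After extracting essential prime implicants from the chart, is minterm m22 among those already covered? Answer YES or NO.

size-2^0 implicants → 00000(✓)  00001(✓)  00101(✓)  00111(✓)  01000(✓)  01010(✓)  01011(✓)  10010(✓)  10101(✓)  10110(✓)  11001(✓)  11011(✓)
size-2^1 implicants → -0101  -1011  0-000  00-01  0000-  001-1  010-0  0101-  10-10  110-1
Unchecked terms (primes): -0101, -1011, 0-000, 00-01, 0000-, 001-1, 010-0, 0101-, 10-10, 110-1
Minterm coverage:
  m0 ⊆ 0-000,0000-
  m1 ⊆ 00-01,0000-
  m5 ⊆ -0101,00-01,001-1
  m7 ⊆ 001-1 [E]
  m8 ⊆ 0-000,010-0
  m10 ⊆ 010-0,0101-
  m11 ⊆ -1011,0101-
  m22 ⊆ 10-10 [E]
  m27 ⊆ -1011,110-1
E = {001-1, 10-10}

YES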